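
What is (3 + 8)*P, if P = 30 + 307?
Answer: 3707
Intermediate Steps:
P = 337
(3 + 8)*P = (3 + 8)*337 = 11*337 = 3707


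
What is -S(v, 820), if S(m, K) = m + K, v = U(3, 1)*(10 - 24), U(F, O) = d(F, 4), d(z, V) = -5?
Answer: -890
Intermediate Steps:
U(F, O) = -5
v = 70 (v = -5*(10 - 24) = -5*(-14) = 70)
S(m, K) = K + m
-S(v, 820) = -(820 + 70) = -1*890 = -890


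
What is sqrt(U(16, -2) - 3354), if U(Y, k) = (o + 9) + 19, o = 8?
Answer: I*sqrt(3318) ≈ 57.602*I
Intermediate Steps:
U(Y, k) = 36 (U(Y, k) = (8 + 9) + 19 = 17 + 19 = 36)
sqrt(U(16, -2) - 3354) = sqrt(36 - 3354) = sqrt(-3318) = I*sqrt(3318)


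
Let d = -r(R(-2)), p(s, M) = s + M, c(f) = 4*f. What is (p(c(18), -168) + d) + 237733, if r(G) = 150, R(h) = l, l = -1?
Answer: 237487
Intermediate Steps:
R(h) = -1
p(s, M) = M + s
d = -150 (d = -1*150 = -150)
(p(c(18), -168) + d) + 237733 = ((-168 + 4*18) - 150) + 237733 = ((-168 + 72) - 150) + 237733 = (-96 - 150) + 237733 = -246 + 237733 = 237487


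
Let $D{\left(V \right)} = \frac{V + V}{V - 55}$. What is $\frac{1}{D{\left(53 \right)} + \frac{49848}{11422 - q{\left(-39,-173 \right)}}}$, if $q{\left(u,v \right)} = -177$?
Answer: $- \frac{11599}{564899} \approx -0.020533$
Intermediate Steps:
$D{\left(V \right)} = \frac{2 V}{-55 + V}$
$\frac{1}{D{\left(53 \right)} + \frac{49848}{11422 - q{\left(-39,-173 \right)}}} = \frac{1}{2 \cdot 53 \frac{1}{-55 + 53} + \frac{49848}{11422 - -177}} = \frac{1}{2 \cdot 53 \frac{1}{-2} + \frac{49848}{11422 + 177}} = \frac{1}{2 \cdot 53 \left(- \frac{1}{2}\right) + \frac{49848}{11599}} = \frac{1}{-53 + 49848 \cdot \frac{1}{11599}} = \frac{1}{-53 + \frac{49848}{11599}} = \frac{1}{- \frac{564899}{11599}} = - \frac{11599}{564899}$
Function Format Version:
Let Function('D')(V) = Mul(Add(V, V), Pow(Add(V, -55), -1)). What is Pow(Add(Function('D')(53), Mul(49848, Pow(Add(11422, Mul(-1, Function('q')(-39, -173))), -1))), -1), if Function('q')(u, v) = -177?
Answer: Rational(-11599, 564899) ≈ -0.020533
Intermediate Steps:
Function('D')(V) = Mul(2, V, Pow(Add(-55, V), -1)) (Function('D')(V) = Mul(Mul(2, V), Pow(Add(-55, V), -1)) = Mul(2, V, Pow(Add(-55, V), -1)))
Pow(Add(Function('D')(53), Mul(49848, Pow(Add(11422, Mul(-1, Function('q')(-39, -173))), -1))), -1) = Pow(Add(Mul(2, 53, Pow(Add(-55, 53), -1)), Mul(49848, Pow(Add(11422, Mul(-1, -177)), -1))), -1) = Pow(Add(Mul(2, 53, Pow(-2, -1)), Mul(49848, Pow(Add(11422, 177), -1))), -1) = Pow(Add(Mul(2, 53, Rational(-1, 2)), Mul(49848, Pow(11599, -1))), -1) = Pow(Add(-53, Mul(49848, Rational(1, 11599))), -1) = Pow(Add(-53, Rational(49848, 11599)), -1) = Pow(Rational(-564899, 11599), -1) = Rational(-11599, 564899)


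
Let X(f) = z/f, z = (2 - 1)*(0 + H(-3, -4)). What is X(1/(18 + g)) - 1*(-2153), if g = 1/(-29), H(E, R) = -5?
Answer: 59832/29 ≈ 2063.2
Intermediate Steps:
g = -1/29 ≈ -0.034483
z = -5 (z = (2 - 1)*(0 - 5) = 1*(-5) = -5)
X(f) = -5/f
X(1/(18 + g)) - 1*(-2153) = -5/(1/(18 - 1/29)) - 1*(-2153) = -5/(1/(521/29)) + 2153 = -5/29/521 + 2153 = -5*521/29 + 2153 = -2605/29 + 2153 = 59832/29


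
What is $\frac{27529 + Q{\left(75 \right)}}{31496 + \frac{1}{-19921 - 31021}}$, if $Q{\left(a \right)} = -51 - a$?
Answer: $\frac{1395963626}{1604469231} \approx 0.87005$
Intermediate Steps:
$\frac{27529 + Q{\left(75 \right)}}{31496 + \frac{1}{-19921 - 31021}} = \frac{27529 - 126}{31496 + \frac{1}{-19921 - 31021}} = \frac{27529 - 126}{31496 + \frac{1}{-50942}} = \frac{27529 - 126}{31496 - \frac{1}{50942}} = \frac{27403}{\frac{1604469231}{50942}} = 27403 \cdot \frac{50942}{1604469231} = \frac{1395963626}{1604469231}$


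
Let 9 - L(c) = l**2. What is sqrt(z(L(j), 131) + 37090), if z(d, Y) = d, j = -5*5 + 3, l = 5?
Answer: sqrt(37074) ≈ 192.55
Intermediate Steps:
j = -22 (j = -25 + 3 = -22)
L(c) = -16 (L(c) = 9 - 1*5**2 = 9 - 1*25 = 9 - 25 = -16)
sqrt(z(L(j), 131) + 37090) = sqrt(-16 + 37090) = sqrt(37074)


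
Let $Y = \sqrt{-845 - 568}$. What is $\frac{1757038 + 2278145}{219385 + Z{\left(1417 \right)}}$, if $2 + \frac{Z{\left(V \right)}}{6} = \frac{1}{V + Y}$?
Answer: $\frac{889327330053967542}{48348342104672243} + \frac{36316647 i \sqrt{157}}{48348342104672243} \approx 18.394 + 9.4118 \cdot 10^{-9} i$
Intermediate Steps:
$Y = 3 i \sqrt{157}$ ($Y = \sqrt{-1413} = 3 i \sqrt{157} \approx 37.59 i$)
$Z{\left(V \right)} = -12 + \frac{6}{V + 3 i \sqrt{157}}$
$\frac{1757038 + 2278145}{219385 + Z{\left(1417 \right)}} = \frac{1757038 + 2278145}{219385 + \frac{6 \left(1 - 2834 - 6 i \sqrt{157}\right)}{1417 + 3 i \sqrt{157}}} = \frac{4035183}{219385 + \frac{6 \left(1 - 2834 - 6 i \sqrt{157}\right)}{1417 + 3 i \sqrt{157}}} = \frac{4035183}{219385 + \frac{6 \left(-2833 - 6 i \sqrt{157}\right)}{1417 + 3 i \sqrt{157}}}$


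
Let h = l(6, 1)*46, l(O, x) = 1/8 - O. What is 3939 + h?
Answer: 14675/4 ≈ 3668.8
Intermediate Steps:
l(O, x) = 1/8 - O (l(O, x) = 1*(1/8) - O = 1/8 - O)
h = -1081/4 (h = (1/8 - 1*6)*46 = (1/8 - 6)*46 = -47/8*46 = -1081/4 ≈ -270.25)
3939 + h = 3939 - 1081/4 = 14675/4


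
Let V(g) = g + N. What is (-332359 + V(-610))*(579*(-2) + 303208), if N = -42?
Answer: -100585972550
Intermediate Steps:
V(g) = -42 + g (V(g) = g - 42 = -42 + g)
(-332359 + V(-610))*(579*(-2) + 303208) = (-332359 + (-42 - 610))*(579*(-2) + 303208) = (-332359 - 652)*(-1158 + 303208) = -333011*302050 = -100585972550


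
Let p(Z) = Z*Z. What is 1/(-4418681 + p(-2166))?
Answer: 1/272875 ≈ 3.6647e-6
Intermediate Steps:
p(Z) = Z²
1/(-4418681 + p(-2166)) = 1/(-4418681 + (-2166)²) = 1/(-4418681 + 4691556) = 1/272875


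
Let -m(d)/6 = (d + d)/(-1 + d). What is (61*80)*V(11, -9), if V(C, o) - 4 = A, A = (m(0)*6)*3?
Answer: 19520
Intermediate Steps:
m(d) = -12*d/(-1 + d) (m(d) = -6*(d + d)/(-1 + d) = -6*2*d/(-1 + d) = -12*d/(-1 + d))
A = 0 (A = (-12*0/(-1 + 0)*6)*3 = (-12*0/(-1)*6)*3 = (-12*0*(-1)*6)*3 = (0*6)*3 = 0*3 = 0)
V(C, o) = 4 (V(C, o) = 4 + 0 = 4)
(61*80)*V(11, -9) = (61*80)*4 = 4880*4 = 19520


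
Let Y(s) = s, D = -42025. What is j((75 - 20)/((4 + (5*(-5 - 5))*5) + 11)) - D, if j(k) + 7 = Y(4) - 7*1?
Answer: 42015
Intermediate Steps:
j(k) = -10 (j(k) = -7 + (4 - 7*1) = -7 + (4 - 7) = -7 - 3 = -10)
j((75 - 20)/((4 + (5*(-5 - 5))*5) + 11)) - D = -10 - 1*(-42025) = -10 + 42025 = 42015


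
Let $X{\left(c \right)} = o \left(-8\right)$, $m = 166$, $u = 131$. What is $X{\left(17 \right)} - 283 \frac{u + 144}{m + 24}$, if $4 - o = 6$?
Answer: $- \frac{14957}{38} \approx -393.61$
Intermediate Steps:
$o = -2$ ($o = 4 - 6 = -2$)
$X{\left(c \right)} = 16$ ($X{\left(c \right)} = \left(-2\right) \left(-8\right) = 16$)
$X{\left(17 \right)} - 283 \frac{u + 144}{m + 24} = 16 - 283 \frac{131 + 144}{166 + 24} = 16 - 283 \cdot \frac{275}{190} = 16 - 283 \cdot 275 \cdot \frac{1}{190} = 16 - \frac{15565}{38} = - \frac{14957}{38}$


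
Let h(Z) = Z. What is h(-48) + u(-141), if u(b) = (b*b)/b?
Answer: -189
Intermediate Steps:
u(b) = b (u(b) = b²/b = b)
h(-48) + u(-141) = -48 - 141 = -189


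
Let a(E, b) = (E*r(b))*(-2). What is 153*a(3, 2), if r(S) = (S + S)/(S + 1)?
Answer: -1224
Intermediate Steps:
r(S) = 2*S/(1 + S) (r(S) = (2*S)/(1 + S) = 2*S/(1 + S))
a(E, b) = -4*E*b/(1 + b) (a(E, b) = (E*(2*b/(1 + b)))*(-2) = (2*E*b/(1 + b))*(-2) = -4*E*b/(1 + b))
153*a(3, 2) = 153*(-4*3*2/(1 + 2)) = 153*(-4*3*2/3) = 153*(-4*3*2*⅓) = 153*(-8) = -1224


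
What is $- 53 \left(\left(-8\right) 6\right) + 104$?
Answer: $2648$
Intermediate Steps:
$- 53 \left(\left(-8\right) 6\right) + 104 = \left(-53\right) \left(-48\right) + 104 = 2544 + 104 = 2648$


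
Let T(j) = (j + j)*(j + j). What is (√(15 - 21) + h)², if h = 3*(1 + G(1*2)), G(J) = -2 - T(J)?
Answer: (51 - I*√6)² ≈ 2595.0 - 249.85*I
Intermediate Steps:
T(j) = 4*j² (T(j) = (2*j)*(2*j) = 4*j²)
G(J) = -2 - 4*J²
h = -51 (h = 3*(1 + (-2 - 4*(1*2)²)) = 3*(1 + (-2 - 4*2²)) = 3*(1 + (-2 - 4*4)) = 3*(1 + (-2 - 16)) = 3*(1 - 18) = 3*(-17) = -51)
(√(15 - 21) + h)² = (√(15 - 21) - 51)² = (√(-6) - 51)² = (I*√6 - 51)² = (-51 + I*√6)²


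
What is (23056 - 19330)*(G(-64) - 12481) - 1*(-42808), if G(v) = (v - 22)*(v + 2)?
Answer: -26594366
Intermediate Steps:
G(v) = (-22 + v)*(2 + v)
(23056 - 19330)*(G(-64) - 12481) - 1*(-42808) = (23056 - 19330)*((-44 + (-64)**2 - 20*(-64)) - 12481) - 1*(-42808) = 3726*((-44 + 4096 + 1280) - 12481) + 42808 = 3726*(5332 - 12481) + 42808 = 3726*(-7149) + 42808 = -26637174 + 42808 = -26594366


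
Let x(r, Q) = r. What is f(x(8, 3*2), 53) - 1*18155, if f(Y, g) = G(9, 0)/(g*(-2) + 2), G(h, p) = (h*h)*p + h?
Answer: -1888129/104 ≈ -18155.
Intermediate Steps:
G(h, p) = h + p*h² (G(h, p) = h²*p + h = p*h² + h = h + p*h²)
f(Y, g) = 9/(2 - 2*g) (f(Y, g) = (9*(1 + 9*0))/(g*(-2) + 2) = (9*(1 + 0))/(-2*g + 2) = (9*1)/(2 - 2*g) = 9/(2 - 2*g))
f(x(8, 3*2), 53) - 1*18155 = -9/(-2 + 2*53) - 1*18155 = -9/(-2 + 106) - 18155 = -9/104 - 18155 = -1888129/104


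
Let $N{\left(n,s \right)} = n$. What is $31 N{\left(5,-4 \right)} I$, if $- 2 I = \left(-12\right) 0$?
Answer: $0$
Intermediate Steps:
$I = 0$ ($I = - \frac{\left(-12\right) 0}{2} = \left(- \frac{1}{2}\right) 0 = 0$)
$31 N{\left(5,-4 \right)} I = 31 \cdot 5 \cdot 0 = 155 \cdot 0 = 0$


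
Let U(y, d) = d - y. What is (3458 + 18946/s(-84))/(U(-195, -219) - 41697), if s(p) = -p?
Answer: -154709/1752282 ≈ -0.088290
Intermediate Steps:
(3458 + 18946/s(-84))/(U(-195, -219) - 41697) = (3458 + 18946/((-1*(-84))))/((-219 - 1*(-195)) - 41697) = (3458 + 18946/84)/((-219 + 195) - 41697) = (3458 + 18946*(1/84))/(-24 - 41697) = (3458 + 9473/42)/(-41721) = (154709/42)*(-1/41721) = -154709/1752282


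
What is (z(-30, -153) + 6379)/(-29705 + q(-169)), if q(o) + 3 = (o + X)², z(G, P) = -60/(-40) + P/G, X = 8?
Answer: -31928/18935 ≈ -1.6862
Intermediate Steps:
z(G, P) = 3/2 + P/G (z(G, P) = -60*(-1/40) + P/G = 3/2 + P/G)
q(o) = -3 + (8 + o)² (q(o) = -3 + (o + 8)² = -3 + (8 + o)²)
(z(-30, -153) + 6379)/(-29705 + q(-169)) = ((3/2 - 153/(-30)) + 6379)/(-29705 + (-3 + (8 - 169)²)) = ((3/2 - 153*(-1/30)) + 6379)/(-29705 + (-3 + (-161)²)) = ((3/2 + 51/10) + 6379)/(-29705 + (-3 + 25921)) = (33/5 + 6379)/(-29705 + 25918) = (31928/5)/(-3787) = (31928/5)*(-1/3787) = -31928/18935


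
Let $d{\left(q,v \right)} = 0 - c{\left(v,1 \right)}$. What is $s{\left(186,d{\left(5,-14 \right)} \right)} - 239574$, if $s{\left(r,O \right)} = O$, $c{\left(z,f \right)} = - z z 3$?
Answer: $-238986$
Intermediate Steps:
$c{\left(z,f \right)} = - 3 z^{2}$ ($c{\left(z,f \right)} = - z^{2} \cdot 3 = - 3 z^{2}$)
$d{\left(q,v \right)} = 3 v^{2}$ ($d{\left(q,v \right)} = 0 - - 3 v^{2} = 0 + 3 v^{2} = 3 v^{2}$)
$s{\left(186,d{\left(5,-14 \right)} \right)} - 239574 = 3 \left(-14\right)^{2} - 239574 = 3 \cdot 196 - 239574 = 588 - 239574 = -238986$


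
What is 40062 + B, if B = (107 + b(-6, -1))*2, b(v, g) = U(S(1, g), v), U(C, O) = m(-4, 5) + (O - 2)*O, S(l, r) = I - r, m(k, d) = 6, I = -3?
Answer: 40384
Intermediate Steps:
S(l, r) = -3 - r
U(C, O) = 6 + O*(-2 + O) (U(C, O) = 6 + (O - 2)*O = 6 + (-2 + O)*O = 6 + O*(-2 + O))
b(v, g) = 6 + v**2 - 2*v
B = 322 (B = (107 + (6 + (-6)**2 - 2*(-6)))*2 = (107 + (6 + 36 + 12))*2 = (107 + 54)*2 = 161*2 = 322)
40062 + B = 40062 + 322 = 40384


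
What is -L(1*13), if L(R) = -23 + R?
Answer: 10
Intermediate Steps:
-L(1*13) = -(-23 + 1*13) = -(-23 + 13) = -1*(-10) = 10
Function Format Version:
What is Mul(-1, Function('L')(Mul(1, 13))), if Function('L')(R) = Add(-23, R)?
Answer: 10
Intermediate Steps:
Mul(-1, Function('L')(Mul(1, 13))) = Mul(-1, Add(-23, Mul(1, 13))) = Mul(-1, Add(-23, 13)) = Mul(-1, -10) = 10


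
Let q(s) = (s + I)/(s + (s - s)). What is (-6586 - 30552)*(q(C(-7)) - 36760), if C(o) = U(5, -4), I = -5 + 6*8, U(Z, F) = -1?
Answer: 1366752676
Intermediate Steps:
I = 43 (I = -5 + 48 = 43)
C(o) = -1
q(s) = (43 + s)/s (q(s) = (s + 43)/(s + (s - s)) = (43 + s)/(s + 0) = (43 + s)/s)
(-6586 - 30552)*(q(C(-7)) - 36760) = (-6586 - 30552)*((43 - 1)/(-1) - 36760) = -37138*(-1*42 - 36760) = -37138*(-42 - 36760) = -37138*(-36802) = 1366752676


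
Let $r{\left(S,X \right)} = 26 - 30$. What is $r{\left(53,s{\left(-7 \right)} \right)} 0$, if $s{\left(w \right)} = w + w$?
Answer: $0$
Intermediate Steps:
$s{\left(w \right)} = 2 w$
$r{\left(S,X \right)} = -4$
$r{\left(53,s{\left(-7 \right)} \right)} 0 = \left(-4\right) 0 = 0$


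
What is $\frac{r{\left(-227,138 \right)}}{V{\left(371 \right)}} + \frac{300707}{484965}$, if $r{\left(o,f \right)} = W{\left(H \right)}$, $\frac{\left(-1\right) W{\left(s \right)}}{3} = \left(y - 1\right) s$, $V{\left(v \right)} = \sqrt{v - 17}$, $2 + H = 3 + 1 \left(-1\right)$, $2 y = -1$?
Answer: $\frac{300707}{484965} \approx 0.62006$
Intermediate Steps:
$y = - \frac{1}{2}$ ($y = \frac{1}{2} \left(-1\right) = - \frac{1}{2} \approx -0.5$)
$H = 0$ ($H = -2 + \left(3 + 1 \left(-1\right)\right) = -2 + \left(3 - 1\right) = -2 + 2 = 0$)
$V{\left(v \right)} = \sqrt{-17 + v}$
$W{\left(s \right)} = \frac{9 s}{2}$ ($W{\left(s \right)} = - 3 \left(- \frac{1}{2} - 1\right) s = - 3 \left(- \frac{3 s}{2}\right) = \frac{9 s}{2}$)
$r{\left(o,f \right)} = 0$ ($r{\left(o,f \right)} = \frac{9}{2} \cdot 0 = 0$)
$\frac{r{\left(-227,138 \right)}}{V{\left(371 \right)}} + \frac{300707}{484965} = \frac{0}{\sqrt{-17 + 371}} + \frac{300707}{484965} = \frac{0}{\sqrt{354}} + 300707 \cdot \frac{1}{484965} = 0 \frac{\sqrt{354}}{354} + \frac{300707}{484965} = 0 + \frac{300707}{484965} = \frac{300707}{484965}$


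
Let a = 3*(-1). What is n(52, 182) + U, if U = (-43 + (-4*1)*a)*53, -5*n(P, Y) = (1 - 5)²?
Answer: -8231/5 ≈ -1646.2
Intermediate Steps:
a = -3
n(P, Y) = -16/5 (n(P, Y) = -(1 - 5)²/5 = -⅕*(-4)² = -⅕*16 = -16/5)
U = -1643 (U = (-43 - 4*1*(-3))*53 = (-43 - 4*(-3))*53 = (-43 + 12)*53 = -31*53 = -1643)
n(52, 182) + U = -16/5 - 1643 = -8231/5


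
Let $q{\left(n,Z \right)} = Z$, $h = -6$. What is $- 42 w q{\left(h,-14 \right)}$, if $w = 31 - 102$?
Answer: $-41748$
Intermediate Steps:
$w = -71$ ($w = 31 - 102 = -71$)
$- 42 w q{\left(h,-14 \right)} = \left(-42\right) \left(-71\right) \left(-14\right) = 2982 \left(-14\right) = -41748$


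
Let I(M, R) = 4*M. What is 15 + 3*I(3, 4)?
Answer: 51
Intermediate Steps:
15 + 3*I(3, 4) = 15 + 3*(4*3) = 15 + 3*12 = 15 + 36 = 51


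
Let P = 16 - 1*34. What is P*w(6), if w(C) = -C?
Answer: 108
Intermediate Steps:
P = -18 (P = 16 - 34 = -18)
P*w(6) = -(-18)*6 = -18*(-6) = 108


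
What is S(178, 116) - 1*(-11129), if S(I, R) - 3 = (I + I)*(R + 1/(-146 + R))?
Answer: 786242/15 ≈ 52416.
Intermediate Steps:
S(I, R) = 3 + 2*I*(R + 1/(-146 + R)) (S(I, R) = 3 + (I + I)*(R + 1/(-146 + R)) = 3 + (2*I)*(R + 1/(-146 + R)) = 3 + 2*I*(R + 1/(-146 + R)))
S(178, 116) - 1*(-11129) = (-438 + 2*178 + 3*116 - 292*178*116 + 2*178*116²)/(-146 + 116) - 1*(-11129) = (-438 + 356 + 348 - 6029216 + 2*178*13456)/(-30) + 11129 = -(-438 + 356 + 348 - 6029216 + 4790336)/30 + 11129 = -1/30*(-1238614) + 11129 = 619307/15 + 11129 = 786242/15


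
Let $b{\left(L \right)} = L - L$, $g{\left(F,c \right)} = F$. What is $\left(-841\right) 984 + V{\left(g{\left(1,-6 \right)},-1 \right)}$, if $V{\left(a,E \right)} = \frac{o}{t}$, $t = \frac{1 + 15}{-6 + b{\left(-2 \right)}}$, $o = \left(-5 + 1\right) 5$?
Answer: $- \frac{1655073}{2} \approx -8.2754 \cdot 10^{5}$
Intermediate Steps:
$b{\left(L \right)} = 0$
$o = -20$ ($o = \left(-4\right) 5 = -20$)
$t = - \frac{8}{3}$ ($t = \frac{1 + 15}{-6 + 0} = \frac{16}{-6} = 16 \left(- \frac{1}{6}\right) = - \frac{8}{3} \approx -2.6667$)
$V{\left(a,E \right)} = \frac{15}{2}$ ($V{\left(a,E \right)} = - \frac{20}{- \frac{8}{3}} = \left(-20\right) \left(- \frac{3}{8}\right) = \frac{15}{2}$)
$\left(-841\right) 984 + V{\left(g{\left(1,-6 \right)},-1 \right)} = \left(-841\right) 984 + \frac{15}{2} = -827544 + \frac{15}{2} = - \frac{1655073}{2}$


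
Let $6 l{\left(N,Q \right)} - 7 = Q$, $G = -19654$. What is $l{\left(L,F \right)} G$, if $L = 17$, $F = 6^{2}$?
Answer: $- \frac{422561}{3} \approx -1.4085 \cdot 10^{5}$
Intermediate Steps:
$F = 36$
$l{\left(N,Q \right)} = \frac{7}{6} + \frac{Q}{6}$
$l{\left(L,F \right)} G = \left(\frac{7}{6} + \frac{1}{6} \cdot 36\right) \left(-19654\right) = \left(\frac{7}{6} + 6\right) \left(-19654\right) = \frac{43}{6} \left(-19654\right) = - \frac{422561}{3}$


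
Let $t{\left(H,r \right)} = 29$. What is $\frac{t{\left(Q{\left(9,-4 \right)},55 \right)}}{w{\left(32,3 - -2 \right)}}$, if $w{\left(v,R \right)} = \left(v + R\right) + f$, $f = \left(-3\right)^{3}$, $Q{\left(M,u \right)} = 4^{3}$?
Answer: $\frac{29}{10} \approx 2.9$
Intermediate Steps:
$Q{\left(M,u \right)} = 64$
$f = -27$
$w{\left(v,R \right)} = -27 + R + v$ ($w{\left(v,R \right)} = \left(v + R\right) - 27 = \left(R + v\right) - 27 = -27 + R + v$)
$\frac{t{\left(Q{\left(9,-4 \right)},55 \right)}}{w{\left(32,3 - -2 \right)}} = \frac{29}{-27 + \left(3 - -2\right) + 32} = \frac{29}{-27 + \left(3 + 2\right) + 32} = \frac{29}{-27 + 5 + 32} = \frac{29}{10}$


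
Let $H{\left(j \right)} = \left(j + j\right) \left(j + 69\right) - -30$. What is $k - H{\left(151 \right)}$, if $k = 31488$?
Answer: $-34982$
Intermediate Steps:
$H{\left(j \right)} = 30 + 2 j \left(69 + j\right)$ ($H{\left(j \right)} = 2 j \left(69 + j\right) + 30 = 30 + 2 j \left(69 + j\right)$)
$k - H{\left(151 \right)} = 31488 - \left(30 + 2 \cdot 151^{2} + 138 \cdot 151\right) = 31488 - \left(30 + 2 \cdot 22801 + 20838\right) = 31488 - \left(30 + 45602 + 20838\right) = 31488 - 66470 = -34982$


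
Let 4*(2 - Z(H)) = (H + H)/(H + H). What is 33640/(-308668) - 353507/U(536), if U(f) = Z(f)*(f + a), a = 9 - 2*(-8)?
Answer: -1417523698/3935517 ≈ -360.19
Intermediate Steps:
a = 25 (a = 9 + 16 = 25)
Z(H) = 7/4 (Z(H) = 2 - (H + H)/(4*(H + H)) = 2 - 2*H/(4*(2*H)) = 2 - 2*H*1/(2*H)/4 = 2 - ¼*1 = 2 - ¼ = 7/4)
U(f) = 175/4 + 7*f/4 (U(f) = 7*(f + 25)/4 = 7*(25 + f)/4 = 175/4 + 7*f/4)
33640/(-308668) - 353507/U(536) = 33640/(-308668) - 353507/(175/4 + (7/4)*536) = 33640*(-1/308668) - 353507/(175/4 + 938) = -8410/77167 - 353507/3927/4 = -8410/77167 - 353507*4/3927 = -8410/77167 - 18364/51 = -1417523698/3935517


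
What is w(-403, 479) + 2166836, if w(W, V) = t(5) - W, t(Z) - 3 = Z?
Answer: 2167247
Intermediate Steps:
t(Z) = 3 + Z
w(W, V) = 8 - W (w(W, V) = (3 + 5) - W = 8 - W)
w(-403, 479) + 2166836 = (8 - 1*(-403)) + 2166836 = (8 + 403) + 2166836 = 411 + 2166836 = 2167247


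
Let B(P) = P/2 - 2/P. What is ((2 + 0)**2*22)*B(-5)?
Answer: -924/5 ≈ -184.80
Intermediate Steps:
B(P) = P/2 - 2/P (B(P) = P*(1/2) - 2/P = P/2 - 2/P)
((2 + 0)**2*22)*B(-5) = ((2 + 0)**2*22)*((1/2)*(-5) - 2/(-5)) = (2**2*22)*(-5/2 - 2*(-1/5)) = (4*22)*(-5/2 + 2/5) = 88*(-21/10) = -924/5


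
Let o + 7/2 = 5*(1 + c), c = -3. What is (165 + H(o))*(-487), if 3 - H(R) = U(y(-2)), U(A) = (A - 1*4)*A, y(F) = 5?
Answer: -79381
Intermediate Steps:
U(A) = A*(-4 + A) (U(A) = (A - 4)*A = (-4 + A)*A = A*(-4 + A))
o = -27/2 (o = -7/2 + 5*(1 - 3) = -7/2 + 5*(-2) = -7/2 - 10 = -27/2 ≈ -13.500)
H(R) = -2 (H(R) = 3 - 5*(-4 + 5) = 3 - 5 = -2)
(165 + H(o))*(-487) = (165 - 2)*(-487) = 163*(-487) = -79381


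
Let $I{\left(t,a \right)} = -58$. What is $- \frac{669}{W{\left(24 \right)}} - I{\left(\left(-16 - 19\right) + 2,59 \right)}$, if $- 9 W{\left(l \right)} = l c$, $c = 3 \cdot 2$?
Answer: $\frac{1597}{16} \approx 99.813$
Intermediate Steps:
$c = 6$
$W{\left(l \right)} = - \frac{2 l}{3}$ ($W{\left(l \right)} = - \frac{l 6}{9} = - \frac{6 l}{9} = - \frac{2 l}{3}$)
$- \frac{669}{W{\left(24 \right)}} - I{\left(\left(-16 - 19\right) + 2,59 \right)} = - \frac{669}{\left(- \frac{2}{3}\right) 24} - -58 = - \frac{669}{-16} + 58 = \left(-669\right) \left(- \frac{1}{16}\right) + 58 = \frac{669}{16} + 58 = \frac{1597}{16}$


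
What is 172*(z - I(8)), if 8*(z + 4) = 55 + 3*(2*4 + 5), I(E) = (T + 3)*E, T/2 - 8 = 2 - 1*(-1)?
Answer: -33067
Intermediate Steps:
T = 22 (T = 16 + 2*(2 - 1*(-1)) = 16 + 2*(2 + 1) = 16 + 2*3 = 16 + 6 = 22)
I(E) = 25*E (I(E) = (22 + 3)*E = 25*E)
z = 31/4 (z = -4 + (55 + 3*(2*4 + 5))/8 = -4 + (55 + 3*(8 + 5))/8 = -4 + (55 + 3*13)/8 = -4 + (55 + 39)/8 = -4 + (⅛)*94 = -4 + 47/4 = 31/4 ≈ 7.7500)
172*(z - I(8)) = 172*(31/4 - 25*8) = 172*(31/4 - 1*200) = 172*(31/4 - 200) = 172*(-769/4) = -33067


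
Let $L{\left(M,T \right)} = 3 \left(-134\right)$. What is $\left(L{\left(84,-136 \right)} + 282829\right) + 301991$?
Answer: $584418$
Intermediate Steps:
$L{\left(M,T \right)} = -402$
$\left(L{\left(84,-136 \right)} + 282829\right) + 301991 = \left(-402 + 282829\right) + 301991 = 282427 + 301991 = 584418$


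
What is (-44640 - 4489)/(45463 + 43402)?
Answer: -49129/88865 ≈ -0.55285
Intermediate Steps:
(-44640 - 4489)/(45463 + 43402) = -49129/88865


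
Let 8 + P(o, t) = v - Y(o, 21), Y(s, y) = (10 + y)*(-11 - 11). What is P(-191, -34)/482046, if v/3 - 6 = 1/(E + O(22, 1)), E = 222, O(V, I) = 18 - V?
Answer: 150859/105086028 ≈ 0.0014356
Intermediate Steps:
Y(s, y) = -220 - 22*y (Y(s, y) = (10 + y)*(-22) = -220 - 22*y)
v = 3927/218 (v = 18 + 3/(222 + (18 - 1*22)) = 18 + 3/(222 + (18 - 22)) = 18 + 3/(222 - 4) = 18 + 3/218 = 3927/218 ≈ 18.014)
P(o, t) = 150859/218 (P(o, t) = -8 + (3927/218 - (-220 - 22*21)) = -8 + (3927/218 - (-220 - 462)) = -8 + (3927/218 - 1*(-682)) = -8 + (3927/218 + 682) = -8 + 152603/218 = 150859/218)
P(-191, -34)/482046 = (150859/218)/482046 = (150859/218)*(1/482046) = 150859/105086028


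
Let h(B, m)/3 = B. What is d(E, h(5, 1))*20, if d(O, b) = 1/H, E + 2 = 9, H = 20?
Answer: 1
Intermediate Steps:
h(B, m) = 3*B
E = 7 (E = -2 + 9 = 7)
d(O, b) = 1/20
d(E, h(5, 1))*20 = (1/20)*20 = 1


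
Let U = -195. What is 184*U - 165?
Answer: -36045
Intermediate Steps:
184*U - 165 = 184*(-195) - 165 = -35880 - 165 = -36045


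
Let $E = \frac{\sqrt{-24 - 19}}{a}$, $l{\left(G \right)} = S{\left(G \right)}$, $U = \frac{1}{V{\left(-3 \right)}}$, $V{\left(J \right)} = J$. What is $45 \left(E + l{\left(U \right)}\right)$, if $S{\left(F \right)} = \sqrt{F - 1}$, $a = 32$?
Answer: $i \left(30 \sqrt{3} + \frac{45 \sqrt{43}}{32}\right) \approx 61.183 i$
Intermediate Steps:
$U = - \frac{1}{3}$ ($U = \frac{1}{-3} = - \frac{1}{3} \approx -0.33333$)
$S{\left(F \right)} = \sqrt{-1 + F}$
$l{\left(G \right)} = \sqrt{-1 + G}$
$E = \frac{i \sqrt{43}}{32}$ ($E = \frac{\sqrt{-24 - 19}}{32} = \sqrt{-43} \cdot \frac{1}{32} = i \sqrt{43} \cdot \frac{1}{32} = \frac{i \sqrt{43}}{32} \approx 0.20492 i$)
$45 \left(E + l{\left(U \right)}\right) = 45 \left(\frac{i \sqrt{43}}{32} + \sqrt{-1 - \frac{1}{3}}\right) = 45 \left(\frac{i \sqrt{43}}{32} + \sqrt{- \frac{4}{3}}\right) = 45 \left(\frac{i \sqrt{43}}{32} + \frac{2 i \sqrt{3}}{3}\right) = 30 i \sqrt{3} + \frac{45 i \sqrt{43}}{32}$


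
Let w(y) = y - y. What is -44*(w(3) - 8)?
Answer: 352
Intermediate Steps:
w(y) = 0
-44*(w(3) - 8) = -44*(0 - 8) = -44*(-8) = 352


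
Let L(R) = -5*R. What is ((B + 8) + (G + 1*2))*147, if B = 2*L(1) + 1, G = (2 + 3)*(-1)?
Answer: -588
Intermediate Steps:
G = -5 (G = 5*(-1) = -5)
B = -9 (B = 2*(-5*1) + 1 = 2*(-5) + 1 = -10 + 1 = -9)
((B + 8) + (G + 1*2))*147 = ((-9 + 8) + (-5 + 1*2))*147 = (-1 + (-5 + 2))*147 = (-1 - 3)*147 = -4*147 = -588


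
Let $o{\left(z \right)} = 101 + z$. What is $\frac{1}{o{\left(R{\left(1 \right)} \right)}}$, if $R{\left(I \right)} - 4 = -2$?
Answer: $\frac{1}{103} \approx 0.0097087$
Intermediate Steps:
$R{\left(I \right)} = 2$ ($R{\left(I \right)} = 4 - 2 = 2$)
$\frac{1}{o{\left(R{\left(1 \right)} \right)}} = \frac{1}{101 + 2} = \frac{1}{103}$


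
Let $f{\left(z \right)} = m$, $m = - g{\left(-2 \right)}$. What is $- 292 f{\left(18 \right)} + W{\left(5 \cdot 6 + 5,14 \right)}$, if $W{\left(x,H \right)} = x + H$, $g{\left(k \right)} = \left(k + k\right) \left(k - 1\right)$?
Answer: $3553$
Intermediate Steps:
$g{\left(k \right)} = 2 k \left(-1 + k\right)$
$m = -12$ ($m = - 2 \left(-2\right) \left(-1 - 2\right) = - 2 \left(-2\right) \left(-3\right) = \left(-1\right) 12 = -12$)
$W{\left(x,H \right)} = H + x$
$f{\left(z \right)} = -12$
$- 292 f{\left(18 \right)} + W{\left(5 \cdot 6 + 5,14 \right)} = \left(-292\right) \left(-12\right) + \left(14 + \left(5 \cdot 6 + 5\right)\right) = 3504 + \left(14 + \left(30 + 5\right)\right) = 3504 + \left(14 + 35\right) = 3504 + 49 = 3553$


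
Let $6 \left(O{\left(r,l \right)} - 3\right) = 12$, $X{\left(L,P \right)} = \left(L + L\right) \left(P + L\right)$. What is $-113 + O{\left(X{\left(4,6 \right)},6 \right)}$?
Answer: $-108$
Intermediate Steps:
$X{\left(L,P \right)} = 2 L \left(L + P\right)$
$O{\left(r,l \right)} = 5$ ($O{\left(r,l \right)} = 3 + \frac{1}{6} \cdot 12 = 3 + 2 = 5$)
$-113 + O{\left(X{\left(4,6 \right)},6 \right)} = -113 + 5 = -108$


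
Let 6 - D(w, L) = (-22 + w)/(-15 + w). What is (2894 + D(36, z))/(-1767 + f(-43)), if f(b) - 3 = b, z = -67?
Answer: -8698/5421 ≈ -1.6045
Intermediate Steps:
f(b) = 3 + b
D(w, L) = 6 - (-22 + w)/(-15 + w)
(2894 + D(36, z))/(-1767 + f(-43)) = (2894 + (-68 + 5*36)/(-15 + 36))/(-1767 + (3 - 43)) = (2894 + (-68 + 180)/21)/(-1767 - 40) = (2894 + (1/21)*112)/(-1807) = (2894 + 16/3)*(-1/1807) = (8698/3)*(-1/1807) = -8698/5421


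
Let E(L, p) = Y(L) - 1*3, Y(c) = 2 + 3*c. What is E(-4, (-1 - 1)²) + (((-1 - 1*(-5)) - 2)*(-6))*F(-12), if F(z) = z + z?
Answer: 275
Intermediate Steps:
F(z) = 2*z
E(L, p) = -1 + 3*L (E(L, p) = (2 + 3*L) - 1*3 = (2 + 3*L) - 3 = -1 + 3*L)
E(-4, (-1 - 1)²) + (((-1 - 1*(-5)) - 2)*(-6))*F(-12) = (-1 + 3*(-4)) + (((-1 - 1*(-5)) - 2)*(-6))*(2*(-12)) = (-1 - 12) + (((-1 + 5) - 2)*(-6))*(-24) = -13 + ((4 - 2)*(-6))*(-24) = -13 + (2*(-6))*(-24) = -13 - 12*(-24) = -13 + 288 = 275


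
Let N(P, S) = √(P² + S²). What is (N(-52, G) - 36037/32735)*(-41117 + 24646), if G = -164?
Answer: 593565427/32735 - 329420*√74 ≈ -2.8156e+6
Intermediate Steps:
(N(-52, G) - 36037/32735)*(-41117 + 24646) = (√((-52)² + (-164)²) - 36037/32735)*(-41117 + 24646) = (√(2704 + 26896) - 36037*1/32735)*(-16471) = (√29600 - 36037/32735)*(-16471) = (20*√74 - 36037/32735)*(-16471) = (-36037/32735 + 20*√74)*(-16471) = 593565427/32735 - 329420*√74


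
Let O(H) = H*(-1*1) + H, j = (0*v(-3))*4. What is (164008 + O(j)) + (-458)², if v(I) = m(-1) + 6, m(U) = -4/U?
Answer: 373772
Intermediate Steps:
v(I) = 10 (v(I) = -4/(-1) + 6 = -4*(-1) + 6 = 4 + 6 = 10)
j = 0 (j = (0*10)*4 = 0*4 = 0)
O(H) = 0 (O(H) = H*(-1) + H = -H + H = 0)
(164008 + O(j)) + (-458)² = (164008 + 0) + (-458)² = 164008 + 209764 = 373772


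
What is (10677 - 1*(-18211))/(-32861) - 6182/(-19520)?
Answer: -180373529/320723360 ≈ -0.56240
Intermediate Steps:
(10677 - 1*(-18211))/(-32861) - 6182/(-19520) = (10677 + 18211)*(-1/32861) - 6182*(-1/19520) = 28888*(-1/32861) + 3091/9760 = -28888/32861 + 3091/9760 = -180373529/320723360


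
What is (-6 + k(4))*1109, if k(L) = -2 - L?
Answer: -13308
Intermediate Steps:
(-6 + k(4))*1109 = (-6 + (-2 - 1*4))*1109 = (-6 + (-2 - 4))*1109 = (-6 - 6)*1109 = -12*1109 = -13308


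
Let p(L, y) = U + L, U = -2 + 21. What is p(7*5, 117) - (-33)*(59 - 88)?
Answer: -903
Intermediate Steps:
U = 19
p(L, y) = 19 + L
p(7*5, 117) - (-33)*(59 - 88) = (19 + 7*5) - (-33)*(59 - 88) = (19 + 35) - (-33)*(-29) = 54 - 1*957 = 54 - 957 = -903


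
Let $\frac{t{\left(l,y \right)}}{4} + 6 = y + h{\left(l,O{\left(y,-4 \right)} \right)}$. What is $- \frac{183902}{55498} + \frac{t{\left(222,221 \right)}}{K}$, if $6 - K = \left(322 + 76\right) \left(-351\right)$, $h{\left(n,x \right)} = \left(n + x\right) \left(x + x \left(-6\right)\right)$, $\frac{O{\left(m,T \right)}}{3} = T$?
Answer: $- \frac{2855877191}{969161574} \approx -2.9468$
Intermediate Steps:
$O{\left(m,T \right)} = 3 T$
$h{\left(n,x \right)} = - 5 x \left(n + x\right)$ ($h{\left(n,x \right)} = \left(n + x\right) \left(x - 6 x\right) = \left(n + x\right) \left(- 5 x\right) = - 5 x \left(n + x\right)$)
$t{\left(l,y \right)} = -2904 + 4 y + 240 l$ ($t{\left(l,y \right)} = -24 + 4 \left(y - 5 \cdot 3 \left(-4\right) \left(l + 3 \left(-4\right)\right)\right) = -24 + 4 \left(y - - 60 \left(l - 12\right)\right) = -24 + 4 \left(y - - 60 \left(-12 + l\right)\right) = -24 + 4 \left(y + \left(-720 + 60 l\right)\right) = -24 + 4 \left(-720 + y + 60 l\right) = -24 + \left(-2880 + 4 y + 240 l\right) = -2904 + 4 y + 240 l$)
$K = 139704$ ($K = 6 - \left(322 + 76\right) \left(-351\right) = 6 - 398 \left(-351\right) = 6 - -139698 = 6 + 139698 = 139704$)
$- \frac{183902}{55498} + \frac{t{\left(222,221 \right)}}{K} = - \frac{183902}{55498} + \frac{-2904 + 4 \cdot 221 + 240 \cdot 222}{139704} = \left(-183902\right) \frac{1}{55498} + \left(-2904 + 884 + 53280\right) \frac{1}{139704} = - \frac{91951}{27749} + 51260 \cdot \frac{1}{139704} = - \frac{91951}{27749} + \frac{12815}{34926} = - \frac{2855877191}{969161574}$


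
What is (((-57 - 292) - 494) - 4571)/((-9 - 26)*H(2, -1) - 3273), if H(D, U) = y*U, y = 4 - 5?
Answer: 2707/1654 ≈ 1.6366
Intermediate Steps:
y = -1
H(D, U) = -U
(((-57 - 292) - 494) - 4571)/((-9 - 26)*H(2, -1) - 3273) = (((-57 - 292) - 494) - 4571)/((-9 - 26)*(-1*(-1)) - 3273) = ((-349 - 494) - 4571)/(-35*1 - 3273) = (-843 - 4571)/(-35 - 3273) = -5414/(-3308) = -5414*(-1/3308) = 2707/1654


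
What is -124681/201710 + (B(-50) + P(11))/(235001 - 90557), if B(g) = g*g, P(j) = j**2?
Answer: -8740370227/14567899620 ≈ -0.59997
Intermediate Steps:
B(g) = g**2
-124681/201710 + (B(-50) + P(11))/(235001 - 90557) = -124681/201710 + ((-50)**2 + 11**2)/(235001 - 90557) = -124681*1/201710 + (2500 + 121)/144444 = -124681/201710 + 2621*(1/144444) = -124681/201710 + 2621/144444 = -8740370227/14567899620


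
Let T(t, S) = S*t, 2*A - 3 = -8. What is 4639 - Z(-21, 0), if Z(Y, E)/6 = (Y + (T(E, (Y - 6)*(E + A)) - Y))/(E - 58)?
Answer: 4639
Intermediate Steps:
A = -5/2 (A = 3/2 + (½)*(-8) = 3/2 - 4 = -5/2 ≈ -2.5000)
Z(Y, E) = 6*E*(-6 + Y)*(-5/2 + E)/(-58 + E) (Z(Y, E) = 6*((Y + (((Y - 6)*(E - 5/2))*E - Y))/(E - 58)) = 6*((Y + (((-6 + Y)*(-5/2 + E))*E - Y))/(-58 + E)) = 6*((Y + (E*(-6 + Y)*(-5/2 + E) - Y))/(-58 + E)) = 6*((Y + (-Y + E*(-6 + Y)*(-5/2 + E)))/(-58 + E)) = 6*((E*(-6 + Y)*(-5/2 + E))/(-58 + E)) = 6*(E*(-6 + Y)*(-5/2 + E)/(-58 + E)) = 6*E*(-6 + Y)*(-5/2 + E)/(-58 + E))
4639 - Z(-21, 0) = 4639 - 3*0*(30 - 12*0 - 5*(-21) + 2*0*(-21))/(-58 + 0) = 4639 - 3*0*(30 + 0 + 105 + 0)/(-58) = 4639 - 3*0*(-1)*135/58 = 4639 - 1*0 = 4639 + 0 = 4639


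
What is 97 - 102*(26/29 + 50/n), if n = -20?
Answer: 7556/29 ≈ 260.55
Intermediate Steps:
97 - 102*(26/29 + 50/n) = 97 - 102*(26/29 + 50/(-20)) = 97 - 102*(26*(1/29) + 50*(-1/20)) = 97 - 102*(26/29 - 5/2) = 97 - 102*(-93/58) = 97 + 4743/29 = 7556/29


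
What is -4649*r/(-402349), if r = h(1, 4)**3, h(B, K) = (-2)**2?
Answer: 297536/402349 ≈ 0.73950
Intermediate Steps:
h(B, K) = 4
r = 64 (r = 4**3 = 64)
-4649*r/(-402349) = -4649*64/(-402349) = -297536*(-1/402349) = 297536/402349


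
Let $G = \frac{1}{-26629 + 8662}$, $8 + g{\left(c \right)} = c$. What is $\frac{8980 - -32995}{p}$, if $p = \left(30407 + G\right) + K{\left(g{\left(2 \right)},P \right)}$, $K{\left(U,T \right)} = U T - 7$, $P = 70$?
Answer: $\frac{754164825}{538650659} \approx 1.4001$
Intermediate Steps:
$g{\left(c \right)} = -8 + c$
$G = - \frac{1}{17967}$ ($G = \frac{1}{-17967} = - \frac{1}{17967} \approx -5.5658 \cdot 10^{-5}$)
$K{\left(U,T \right)} = -7 + T U$ ($K{\left(U,T \right)} = T U - 7 = -7 + T U$)
$p = \frac{538650659}{17967}$ ($p = \left(30407 - \frac{1}{17967}\right) + \left(-7 + 70 \left(-8 + 2\right)\right) = \frac{546322568}{17967} + \left(-7 + 70 \left(-6\right)\right) = \frac{546322568}{17967} - 427 = \frac{538650659}{17967} \approx 29980.0$)
$\frac{8980 - -32995}{p} = \frac{8980 - -32995}{\frac{538650659}{17967}} = \left(8980 + 32995\right) \frac{17967}{538650659} = 41975 \cdot \frac{17967}{538650659} = \frac{754164825}{538650659}$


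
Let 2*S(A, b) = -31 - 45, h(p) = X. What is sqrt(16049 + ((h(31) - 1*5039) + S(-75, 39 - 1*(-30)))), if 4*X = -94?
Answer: 3*sqrt(4866)/2 ≈ 104.64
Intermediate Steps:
X = -47/2 (X = (1/4)*(-94) = -47/2 ≈ -23.500)
h(p) = -47/2
S(A, b) = -38 (S(A, b) = (-31 - 45)/2 = (1/2)*(-76) = -38)
sqrt(16049 + ((h(31) - 1*5039) + S(-75, 39 - 1*(-30)))) = sqrt(16049 + ((-47/2 - 1*5039) - 38)) = sqrt(16049 + ((-47/2 - 5039) - 38)) = sqrt(16049 + (-10125/2 - 38)) = sqrt(16049 - 10201/2) = sqrt(21897/2) = 3*sqrt(4866)/2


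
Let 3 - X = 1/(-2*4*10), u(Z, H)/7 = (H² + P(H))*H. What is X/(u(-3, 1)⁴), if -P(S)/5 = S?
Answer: 241/49172480 ≈ 4.9011e-6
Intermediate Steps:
P(S) = -5*S
u(Z, H) = 7*H*(H² - 5*H) (u(Z, H) = 7*((H² - 5*H)*H) = 7*(H*(H² - 5*H)) = 7*H*(H² - 5*H))
X = 241/80 (X = 3 - 1/(-2*4*10) = 3 - 1/((-8*10)) = 3 - 1/(-80) = 3 - 1*(-1/80) = 3 + 1/80 = 241/80 ≈ 3.0125)
X/(u(-3, 1)⁴) = 241/(80*((7*1²*(-5 + 1))⁴)) = 241/(80*((7*1*(-4))⁴)) = 241/(80*((-28)⁴)) = (241/80)/614656 = (241/80)*(1/614656) = 241/49172480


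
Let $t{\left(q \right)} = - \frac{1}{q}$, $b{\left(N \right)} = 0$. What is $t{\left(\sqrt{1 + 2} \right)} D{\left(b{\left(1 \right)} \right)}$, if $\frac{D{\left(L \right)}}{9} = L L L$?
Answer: $0$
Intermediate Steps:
$D{\left(L \right)} = 9 L^{3}$ ($D{\left(L \right)} = 9 L L L = 9 L^{2} L = 9 L^{3}$)
$t{\left(\sqrt{1 + 2} \right)} D{\left(b{\left(1 \right)} \right)} = - \frac{1}{\sqrt{1 + 2}} \cdot 9 \cdot 0^{3} = - \frac{1}{\sqrt{3}} \cdot 9 \cdot 0 = - \frac{\sqrt{3}}{3} \cdot 0 = 0$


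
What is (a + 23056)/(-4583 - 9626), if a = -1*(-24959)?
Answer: -48015/14209 ≈ -3.3792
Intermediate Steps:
a = 24959
(a + 23056)/(-4583 - 9626) = (24959 + 23056)/(-4583 - 9626) = 48015/(-14209) = 48015*(-1/14209) = -48015/14209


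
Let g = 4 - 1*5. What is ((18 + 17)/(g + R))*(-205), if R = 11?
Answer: -1435/2 ≈ -717.50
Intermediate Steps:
g = -1 (g = 4 - 5 = -1)
((18 + 17)/(g + R))*(-205) = ((18 + 17)/(-1 + 11))*(-205) = (35/10)*(-205) = (35*(⅒))*(-205) = (7/2)*(-205) = -1435/2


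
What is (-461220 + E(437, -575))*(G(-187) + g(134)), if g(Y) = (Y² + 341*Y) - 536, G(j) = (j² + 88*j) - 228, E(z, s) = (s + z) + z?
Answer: -37518508479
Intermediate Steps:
E(z, s) = s + 2*z
G(j) = -228 + j² + 88*j
g(Y) = -536 + Y² + 341*Y
(-461220 + E(437, -575))*(G(-187) + g(134)) = (-461220 + (-575 + 2*437))*((-228 + (-187)² + 88*(-187)) + (-536 + 134² + 341*134)) = (-461220 + (-575 + 874))*((-228 + 34969 - 16456) + (-536 + 17956 + 45694)) = (-461220 + 299)*(18285 + 63114) = -460921*81399 = -37518508479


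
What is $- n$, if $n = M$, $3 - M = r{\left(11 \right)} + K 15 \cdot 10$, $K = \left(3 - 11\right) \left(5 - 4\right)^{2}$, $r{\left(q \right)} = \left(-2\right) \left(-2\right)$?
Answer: $-1199$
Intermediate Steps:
$r{\left(q \right)} = 4$
$K = -8$ ($K = - 8 \cdot 1^{2} = \left(-8\right) 1 = -8$)
$M = 1199$ ($M = 3 - \left(4 - 8 \cdot 15 \cdot 10\right) = 3 - \left(4 - 1200\right) = 3 - -1196 = 3 + 1196 = 1199$)
$n = 1199$
$- n = \left(-1\right) 1199 = -1199$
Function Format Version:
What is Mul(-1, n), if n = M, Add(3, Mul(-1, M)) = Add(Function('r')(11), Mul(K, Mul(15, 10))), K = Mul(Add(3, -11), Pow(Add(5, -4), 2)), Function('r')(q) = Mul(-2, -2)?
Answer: -1199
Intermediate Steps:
Function('r')(q) = 4
K = -8 (K = Mul(-8, Pow(1, 2)) = Mul(-8, 1) = -8)
M = 1199 (M = Add(3, Mul(-1, Add(4, Mul(-8, Mul(15, 10))))) = Add(3, Mul(-1, Add(4, Mul(-8, 150)))) = Add(3, Mul(-1, Add(4, -1200))) = Add(3, Mul(-1, -1196)) = Add(3, 1196) = 1199)
n = 1199
Mul(-1, n) = Mul(-1, 1199) = -1199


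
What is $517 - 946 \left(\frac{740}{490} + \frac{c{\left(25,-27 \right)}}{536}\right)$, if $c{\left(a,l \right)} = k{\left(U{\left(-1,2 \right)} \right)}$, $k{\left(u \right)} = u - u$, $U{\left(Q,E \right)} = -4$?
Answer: $- \frac{44671}{49} \approx -911.65$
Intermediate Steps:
$k{\left(u \right)} = 0$
$c{\left(a,l \right)} = 0$
$517 - 946 \left(\frac{740}{490} + \frac{c{\left(25,-27 \right)}}{536}\right) = 517 - 946 \left(\frac{740}{490} + \frac{0}{536}\right) = 517 - 946 \left(740 \cdot \frac{1}{490} + 0 \cdot \frac{1}{536}\right) = 517 - 946 \left(\frac{74}{49} + 0\right) = 517 - \frac{70004}{49} = - \frac{44671}{49}$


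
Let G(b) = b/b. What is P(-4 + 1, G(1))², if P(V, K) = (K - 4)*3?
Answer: 81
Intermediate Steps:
G(b) = 1
P(V, K) = -12 + 3*K (P(V, K) = (-4 + K)*3 = -12 + 3*K)
P(-4 + 1, G(1))² = (-12 + 3*1)² = (-12 + 3)² = (-9)² = 81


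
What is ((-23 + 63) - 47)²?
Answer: 49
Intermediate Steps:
((-23 + 63) - 47)² = (40 - 47)² = (-7)² = 49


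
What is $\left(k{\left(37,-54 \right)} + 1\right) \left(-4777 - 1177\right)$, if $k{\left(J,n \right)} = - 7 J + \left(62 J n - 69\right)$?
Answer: $739504662$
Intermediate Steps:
$k{\left(J,n \right)} = -69 - 7 J + 62 J n$ ($k{\left(J,n \right)} = - 7 J + \left(62 J n - 69\right) = - 7 J + \left(-69 + 62 J n\right) = -69 - 7 J + 62 J n$)
$\left(k{\left(37,-54 \right)} + 1\right) \left(-4777 - 1177\right) = \left(\left(-69 - 259 + 62 \cdot 37 \left(-54\right)\right) + 1\right) \left(-4777 - 1177\right) = \left(\left(-69 - 259 - 123876\right) + 1\right) \left(-4777 + \left(-1354 + 177\right)\right) = \left(-124204 + 1\right) \left(-4777 - 1177\right) = \left(-124203\right) \left(-5954\right) = 739504662$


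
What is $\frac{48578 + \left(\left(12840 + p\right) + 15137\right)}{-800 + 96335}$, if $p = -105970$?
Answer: $- \frac{1961}{6369} \approx -0.3079$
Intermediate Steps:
$\frac{48578 + \left(\left(12840 + p\right) + 15137\right)}{-800 + 96335} = \frac{48578 + \left(\left(12840 - 105970\right) + 15137\right)}{-800 + 96335} = \frac{48578 + \left(-93130 + 15137\right)}{95535} = \left(48578 - 77993\right) \frac{1}{95535} = \left(-29415\right) \frac{1}{95535} = - \frac{1961}{6369}$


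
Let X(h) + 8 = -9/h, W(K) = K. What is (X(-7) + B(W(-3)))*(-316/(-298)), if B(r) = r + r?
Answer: -14062/1043 ≈ -13.482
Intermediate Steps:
X(h) = -8 - 9/h
B(r) = 2*r
(X(-7) + B(W(-3)))*(-316/(-298)) = ((-8 - 9/(-7)) + 2*(-3))*(-316/(-298)) = ((-8 - 9*(-1/7)) - 6)*(-316*(-1/298)) = ((-8 + 9/7) - 6)*(158/149) = (-47/7 - 6)*(158/149) = -89/7*158/149 = -14062/1043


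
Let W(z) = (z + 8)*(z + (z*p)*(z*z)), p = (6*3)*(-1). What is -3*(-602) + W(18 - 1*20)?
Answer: 2658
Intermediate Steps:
p = -18 (p = 18*(-1) = -18)
W(z) = (8 + z)*(z - 18*z³) (W(z) = (z + 8)*(z + (z*(-18))*(z*z)) = (8 + z)*(z + (-18*z)*z²) = (8 + z)*(z - 18*z³))
-3*(-602) + W(18 - 1*20) = -3*(-602) + (18 - 1*20)*(8 + (18 - 1*20) - 144*(18 - 1*20)² - 18*(18 - 1*20)³) = 1806 + (18 - 20)*(8 + (18 - 20) - 144*(18 - 20)² - 18*(18 - 20)³) = 1806 - 2*(8 - 2 - 144*(-2)² - 18*(-2)³) = 1806 - 2*(8 - 2 - 144*4 - 18*(-8)) = 1806 - 2*(8 - 2 - 576 + 144) = 1806 - 2*(-426) = 1806 + 852 = 2658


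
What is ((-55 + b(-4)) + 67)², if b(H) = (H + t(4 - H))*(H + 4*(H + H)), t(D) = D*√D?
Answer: 687888 - 179712*√2 ≈ 4.3374e+5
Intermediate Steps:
t(D) = D^(3/2)
b(H) = 9*H*(H + (4 - H)^(3/2)) (b(H) = (H + (4 - H)^(3/2))*(H + 4*(H + H)) = (H + (4 - H)^(3/2))*(H + 4*(2*H)) = (H + (4 - H)^(3/2))*(H + 8*H) = (H + (4 - H)^(3/2))*(9*H) = 9*H*(H + (4 - H)^(3/2)))
((-55 + b(-4)) + 67)² = ((-55 + 9*(-4)*(-4 + (4 - 1*(-4))^(3/2))) + 67)² = ((-55 + 9*(-4)*(-4 + (4 + 4)^(3/2))) + 67)² = ((-55 + 9*(-4)*(-4 + 8^(3/2))) + 67)² = ((-55 + 9*(-4)*(-4 + 16*√2)) + 67)² = ((-55 + (144 - 576*√2)) + 67)² = ((89 - 576*√2) + 67)² = (156 - 576*√2)²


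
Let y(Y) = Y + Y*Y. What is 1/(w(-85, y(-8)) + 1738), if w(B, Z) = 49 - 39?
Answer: 1/1748 ≈ 0.00057208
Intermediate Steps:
y(Y) = Y + Y**2
w(B, Z) = 10
1/(w(-85, y(-8)) + 1738) = 1/(10 + 1738) = 1/1748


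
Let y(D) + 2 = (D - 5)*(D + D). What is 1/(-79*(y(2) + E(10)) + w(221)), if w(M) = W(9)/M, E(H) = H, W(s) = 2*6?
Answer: 221/69848 ≈ 0.0031640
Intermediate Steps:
W(s) = 12
w(M) = 12/M
y(D) = -2 + 2*D*(-5 + D) (y(D) = -2 + (D - 5)*(D + D) = -2 + (-5 + D)*(2*D) = -2 + 2*D*(-5 + D))
1/(-79*(y(2) + E(10)) + w(221)) = 1/(-79*((-2 - 10*2 + 2*2²) + 10) + 12/221) = 1/(-79*((-2 - 20 + 2*4) + 10) + 12*(1/221)) = 1/(-79*((-2 - 20 + 8) + 10) + 12/221) = 1/(-79*(-14 + 10) + 12/221) = 1/(-79*(-4) + 12/221) = 1/(316 + 12/221) = 1/(69848/221) = 221/69848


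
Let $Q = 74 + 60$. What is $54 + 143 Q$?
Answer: $19216$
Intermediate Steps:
$Q = 134$
$54 + 143 Q = 54 + 143 \cdot 134 = 54 + 19162 = 19216$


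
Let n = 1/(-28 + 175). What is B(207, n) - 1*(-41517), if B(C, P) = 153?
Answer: 41670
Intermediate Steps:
n = 1/147 ≈ 0.0068027
B(207, n) - 1*(-41517) = 153 - 1*(-41517) = 153 + 41517 = 41670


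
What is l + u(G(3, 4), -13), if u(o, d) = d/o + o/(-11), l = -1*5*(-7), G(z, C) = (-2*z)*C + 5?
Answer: 7819/209 ≈ 37.411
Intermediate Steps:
G(z, C) = 5 - 2*C*z (G(z, C) = -2*C*z + 5 = 5 - 2*C*z)
l = 35 (l = -5*(-7) = 35)
u(o, d) = -o/11 + d/o (u(o, d) = d/o + o*(-1/11) = d/o - o/11 = -o/11 + d/o)
l + u(G(3, 4), -13) = 35 + (-(5 - 2*4*3)/11 - 13/(5 - 2*4*3)) = 35 + (-(5 - 24)/11 - 13/(5 - 24)) = 35 + (-1/11*(-19) - 13/(-19)) = 35 + (19/11 - 13*(-1/19)) = 35 + (19/11 + 13/19) = 35 + 504/209 = 7819/209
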